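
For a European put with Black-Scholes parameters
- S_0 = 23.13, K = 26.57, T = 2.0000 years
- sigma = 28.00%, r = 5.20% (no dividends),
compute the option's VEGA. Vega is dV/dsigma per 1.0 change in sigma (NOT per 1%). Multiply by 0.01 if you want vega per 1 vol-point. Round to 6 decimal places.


d1 = 0.1104796678; d2 = -0.2855001297
phi(d1) = 0.3965149984; exp(-qT) = 1.0000000000; exp(-rT) = 0.9012252974
Vega = S * exp(-qT) * phi(d1) * sqrt(T) = 23.1300 * 1.0000000000 * 0.3965149984 * 1.4142135624 = 12.970307

Answer: Vega = 12.970307


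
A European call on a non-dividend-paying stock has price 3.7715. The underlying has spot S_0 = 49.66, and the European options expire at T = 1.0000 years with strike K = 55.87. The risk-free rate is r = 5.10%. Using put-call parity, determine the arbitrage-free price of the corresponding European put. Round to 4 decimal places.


Answer: Put price = 7.2036

Derivation:
Put-call parity: C - P = S_0 * exp(-qT) - K * exp(-rT).
S_0 * exp(-qT) = 49.6600 * 1.00000000 = 49.66000000
K * exp(-rT) = 55.8700 * 0.95027867 = 53.09206932
P = C - S*exp(-qT) + K*exp(-rT)
P = 3.7715 - 49.66000000 + 53.09206932 = 7.2036


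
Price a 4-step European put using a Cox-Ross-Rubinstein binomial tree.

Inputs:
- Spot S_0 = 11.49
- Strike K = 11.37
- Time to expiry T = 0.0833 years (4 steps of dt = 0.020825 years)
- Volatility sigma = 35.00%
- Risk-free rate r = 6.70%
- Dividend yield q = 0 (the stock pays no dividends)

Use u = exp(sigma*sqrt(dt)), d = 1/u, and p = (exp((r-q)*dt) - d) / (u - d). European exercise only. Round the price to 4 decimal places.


Answer: Price = V(0,0) = 0.3655

Derivation:
dt = T/N = 0.020825
u = exp(sigma*sqrt(dt)) = 1.051805; d = 1/u = 0.950746
p = (exp((r-q)*dt) - d) / (u - d) = 0.501192
Discount per step: exp(-r*dt) = 0.998606
Stock lattice S(k, i) with i counting down-moves:
  k=0: S(0,0) = 11.4900
  k=1: S(1,0) = 12.0852; S(1,1) = 10.9241
  k=2: S(2,0) = 12.7113; S(2,1) = 11.4900; S(2,2) = 10.3860
  k=3: S(3,0) = 13.3698; S(3,1) = 12.0852; S(3,2) = 10.9241; S(3,3) = 9.8745
  k=4: S(4,0) = 14.0625; S(4,1) = 12.7113; S(4,2) = 11.4900; S(4,3) = 10.3860; S(4,4) = 9.3881
Terminal payoffs V(N, i) = max(K - S_T, 0):
  V(4,0) = 0.000000; V(4,1) = 0.000000; V(4,2) = 0.000000; V(4,3) = 0.983977; V(4,4) = 1.981881
Backward induction: V(k, i) = exp(-r*dt) * [p * V(k+1, i) + (1-p) * V(k+1, i+1)].
  V(3,0) = exp(-r*dt) * [p*0.000000 + (1-p)*0.000000] = 0.000000
  V(3,1) = exp(-r*dt) * [p*0.000000 + (1-p)*0.000000] = 0.000000
  V(3,2) = exp(-r*dt) * [p*0.000000 + (1-p)*0.983977] = 0.490131
  V(3,3) = exp(-r*dt) * [p*0.983977 + (1-p)*1.981881] = 1.479674
  V(2,0) = exp(-r*dt) * [p*0.000000 + (1-p)*0.000000] = 0.000000
  V(2,1) = exp(-r*dt) * [p*0.000000 + (1-p)*0.490131] = 0.244141
  V(2,2) = exp(-r*dt) * [p*0.490131 + (1-p)*1.479674] = 0.982351
  V(1,0) = exp(-r*dt) * [p*0.000000 + (1-p)*0.244141] = 0.121610
  V(1,1) = exp(-r*dt) * [p*0.244141 + (1-p)*0.982351] = 0.611512
  V(0,0) = exp(-r*dt) * [p*0.121610 + (1-p)*0.611512] = 0.365467


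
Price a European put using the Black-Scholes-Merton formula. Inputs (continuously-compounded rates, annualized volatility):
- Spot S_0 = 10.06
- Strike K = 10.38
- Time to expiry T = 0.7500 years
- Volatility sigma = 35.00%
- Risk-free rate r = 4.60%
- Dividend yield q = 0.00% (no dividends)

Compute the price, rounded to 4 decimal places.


Answer: Price = 1.1940

Derivation:
d1 = (ln(S/K) + (r - q + 0.5*sigma^2) * T) / (sigma * sqrt(T)) = 0.16206647
d2 = d1 - sigma * sqrt(T) = -0.14104242
exp(-rT) = 0.96608834; exp(-qT) = 1.00000000
P = K * exp(-rT) * N(-d2) - S_0 * exp(-qT) * N(-d1)
N(-d1) = 0.43562676; N(-d2) = 0.55608179
P = 10.3800 * 0.96608834 * 0.55608179 - 10.0600 * 1.00000000 * 0.43562676 = 1.1940


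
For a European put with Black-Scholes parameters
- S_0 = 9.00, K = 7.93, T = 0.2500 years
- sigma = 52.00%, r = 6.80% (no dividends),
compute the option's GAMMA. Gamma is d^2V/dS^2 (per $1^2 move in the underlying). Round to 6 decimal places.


Answer: Gamma = 0.135094

Derivation:
d1 = 0.6821982373; d2 = 0.4221982373
phi(d1) = 0.3161192539; exp(-qT) = 1.0000000000; exp(-rT) = 0.9831436846
Gamma = exp(-qT) * phi(d1) / (S * sigma * sqrt(T)) = 1.0000000000 * 0.3161192539 / (9.0000 * 0.5200 * 0.5000000000) = 0.135094


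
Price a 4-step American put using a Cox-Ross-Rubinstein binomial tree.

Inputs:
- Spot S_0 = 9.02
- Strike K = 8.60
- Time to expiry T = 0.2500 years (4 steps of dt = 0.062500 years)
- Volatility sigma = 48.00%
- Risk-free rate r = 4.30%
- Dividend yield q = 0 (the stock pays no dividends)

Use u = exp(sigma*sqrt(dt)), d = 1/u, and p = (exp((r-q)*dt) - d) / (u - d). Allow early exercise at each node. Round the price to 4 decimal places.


Answer: Price = V(0,0) = 0.6195

Derivation:
dt = T/N = 0.062500
u = exp(sigma*sqrt(dt)) = 1.127497; d = 1/u = 0.886920
p = (exp((r-q)*dt) - d) / (u - d) = 0.481222
Discount per step: exp(-r*dt) = 0.997316
Stock lattice S(k, i) with i counting down-moves:
  k=0: S(0,0) = 9.0200
  k=1: S(1,0) = 10.1700; S(1,1) = 8.0000
  k=2: S(2,0) = 11.4667; S(2,1) = 9.0200; S(2,2) = 7.0954
  k=3: S(3,0) = 12.9286; S(3,1) = 10.1700; S(3,2) = 8.0000; S(3,3) = 6.2930
  k=4: S(4,0) = 14.5770; S(4,1) = 11.4667; S(4,2) = 9.0200; S(4,3) = 7.0954; S(4,4) = 5.5814
Terminal payoffs V(N, i) = max(K - S_T, 0):
  V(4,0) = 0.000000; V(4,1) = 0.000000; V(4,2) = 0.000000; V(4,3) = 1.504617; V(4,4) = 3.018574
Backward induction: V(k, i) = exp(-r*dt) * [p * V(k+1, i) + (1-p) * V(k+1, i+1)]; then take max(V_cont, immediate exercise) for American.
  V(3,0) = exp(-r*dt) * [p*0.000000 + (1-p)*0.000000] = 0.000000; exercise = 0.000000; V(3,0) = max -> 0.000000
  V(3,1) = exp(-r*dt) * [p*0.000000 + (1-p)*0.000000] = 0.000000; exercise = 0.000000; V(3,1) = max -> 0.000000
  V(3,2) = exp(-r*dt) * [p*0.000000 + (1-p)*1.504617] = 0.778467; exercise = 0.599978; V(3,2) = max -> 0.778467
  V(3,3) = exp(-r*dt) * [p*1.504617 + (1-p)*3.018574] = 2.283878; exercise = 2.306960; V(3,3) = max -> 2.306960
  V(2,0) = exp(-r*dt) * [p*0.000000 + (1-p)*0.000000] = 0.000000; exercise = 0.000000; V(2,0) = max -> 0.000000
  V(2,1) = exp(-r*dt) * [p*0.000000 + (1-p)*0.778467] = 0.402768; exercise = 0.000000; V(2,1) = max -> 0.402768
  V(2,2) = exp(-r*dt) * [p*0.778467 + (1-p)*2.306960] = 1.567198; exercise = 1.504617; V(2,2) = max -> 1.567198
  V(1,0) = exp(-r*dt) * [p*0.000000 + (1-p)*0.402768] = 0.208386; exercise = 0.000000; V(1,0) = max -> 0.208386
  V(1,1) = exp(-r*dt) * [p*0.402768 + (1-p)*1.567198] = 1.004146; exercise = 0.599978; V(1,1) = max -> 1.004146
  V(0,0) = exp(-r*dt) * [p*0.208386 + (1-p)*1.004146] = 0.619542; exercise = 0.000000; V(0,0) = max -> 0.619542


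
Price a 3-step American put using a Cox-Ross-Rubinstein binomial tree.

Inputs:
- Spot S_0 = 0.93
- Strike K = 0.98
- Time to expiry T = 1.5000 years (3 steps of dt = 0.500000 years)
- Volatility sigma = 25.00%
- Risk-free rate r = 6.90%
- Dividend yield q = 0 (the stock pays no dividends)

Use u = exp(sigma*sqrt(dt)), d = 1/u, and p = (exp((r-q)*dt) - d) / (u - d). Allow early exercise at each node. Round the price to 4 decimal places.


Answer: Price = V(0,0) = 0.1062

Derivation:
dt = T/N = 0.500000
u = exp(sigma*sqrt(dt)) = 1.193365; d = 1/u = 0.837967
p = (exp((r-q)*dt) - d) / (u - d) = 0.554689
Discount per step: exp(-r*dt) = 0.966088
Stock lattice S(k, i) with i counting down-moves:
  k=0: S(0,0) = 0.9300
  k=1: S(1,0) = 1.1098; S(1,1) = 0.7793
  k=2: S(2,0) = 1.3244; S(2,1) = 0.9300; S(2,2) = 0.6530
  k=3: S(3,0) = 1.5805; S(3,1) = 1.1098; S(3,2) = 0.7793; S(3,3) = 0.5472
Terminal payoffs V(N, i) = max(K - S_T, 0):
  V(3,0) = 0.000000; V(3,1) = 0.000000; V(3,2) = 0.200691; V(3,3) = 0.432778
Backward induction: V(k, i) = exp(-r*dt) * [p * V(k+1, i) + (1-p) * V(k+1, i+1)]; then take max(V_cont, immediate exercise) for American.
  V(2,0) = exp(-r*dt) * [p*0.000000 + (1-p)*0.000000] = 0.000000; exercise = 0.000000; V(2,0) = max -> 0.000000
  V(2,1) = exp(-r*dt) * [p*0.000000 + (1-p)*0.200691] = 0.086339; exercise = 0.050000; V(2,1) = max -> 0.086339
  V(2,2) = exp(-r*dt) * [p*0.200691 + (1-p)*0.432778] = 0.293731; exercise = 0.326965; V(2,2) = max -> 0.326965
  V(1,0) = exp(-r*dt) * [p*0.000000 + (1-p)*0.086339] = 0.037144; exercise = 0.000000; V(1,0) = max -> 0.037144
  V(1,1) = exp(-r*dt) * [p*0.086339 + (1-p)*0.326965] = 0.186931; exercise = 0.200691; V(1,1) = max -> 0.200691
  V(0,0) = exp(-r*dt) * [p*0.037144 + (1-p)*0.200691] = 0.106244; exercise = 0.050000; V(0,0) = max -> 0.106244


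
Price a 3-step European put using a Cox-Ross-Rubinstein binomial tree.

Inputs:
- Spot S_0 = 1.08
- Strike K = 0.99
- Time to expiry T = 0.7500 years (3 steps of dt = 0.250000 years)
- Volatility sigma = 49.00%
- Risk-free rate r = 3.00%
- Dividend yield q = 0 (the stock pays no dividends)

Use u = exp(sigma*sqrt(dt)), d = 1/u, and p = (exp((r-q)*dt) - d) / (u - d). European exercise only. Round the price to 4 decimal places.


Answer: Price = V(0,0) = 0.1324

Derivation:
dt = T/N = 0.250000
u = exp(sigma*sqrt(dt)) = 1.277621; d = 1/u = 0.782705
p = (exp((r-q)*dt) - d) / (u - d) = 0.454266
Discount per step: exp(-r*dt) = 0.992528
Stock lattice S(k, i) with i counting down-moves:
  k=0: S(0,0) = 1.0800
  k=1: S(1,0) = 1.3798; S(1,1) = 0.8453
  k=2: S(2,0) = 1.7629; S(2,1) = 1.0800; S(2,2) = 0.6616
  k=3: S(3,0) = 2.2523; S(3,1) = 1.3798; S(3,2) = 0.8453; S(3,3) = 0.5179
Terminal payoffs V(N, i) = max(K - S_T, 0):
  V(3,0) = 0.000000; V(3,1) = 0.000000; V(3,2) = 0.144679; V(3,3) = 0.472134
Backward induction: V(k, i) = exp(-r*dt) * [p * V(k+1, i) + (1-p) * V(k+1, i+1)].
  V(2,0) = exp(-r*dt) * [p*0.000000 + (1-p)*0.000000] = 0.000000
  V(2,1) = exp(-r*dt) * [p*0.000000 + (1-p)*0.144679] = 0.078366
  V(2,2) = exp(-r*dt) * [p*0.144679 + (1-p)*0.472134] = 0.320966
  V(1,0) = exp(-r*dt) * [p*0.000000 + (1-p)*0.078366] = 0.042448
  V(1,1) = exp(-r*dt) * [p*0.078366 + (1-p)*0.320966] = 0.209187
  V(0,0) = exp(-r*dt) * [p*0.042448 + (1-p)*0.209187] = 0.132446


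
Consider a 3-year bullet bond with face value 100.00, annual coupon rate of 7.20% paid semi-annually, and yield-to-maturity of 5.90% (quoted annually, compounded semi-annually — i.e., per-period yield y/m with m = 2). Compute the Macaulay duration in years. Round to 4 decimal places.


Coupon per period c = face * coupon_rate / m = 3.600000
Periods per year m = 2; per-period yield y/m = 0.029500
Number of cashflows N = 6
Cashflows (t years, CF_t, discount factor 1/(1+y/m)^(m*t), PV):
  t = 0.5000: CF_t = 3.600000, DF = 0.971345, PV = 3.496843
  t = 1.0000: CF_t = 3.600000, DF = 0.943512, PV = 3.396642
  t = 1.5000: CF_t = 3.600000, DF = 0.916476, PV = 3.299312
  t = 2.0000: CF_t = 3.600000, DF = 0.890214, PV = 3.204772
  t = 2.5000: CF_t = 3.600000, DF = 0.864706, PV = 3.112940
  t = 3.0000: CF_t = 103.600000, DF = 0.839928, PV = 87.016508
Price P = sum_t PV_t = 103.527017
Macaulay numerator sum_t t * PV_t:
  t * PV_t at t = 0.5000: 1.748422
  t * PV_t at t = 1.0000: 3.396642
  t * PV_t at t = 1.5000: 4.948969
  t * PV_t at t = 2.0000: 6.409543
  t * PV_t at t = 2.5000: 7.782350
  t * PV_t at t = 3.0000: 261.049523
Macaulay duration D = (sum_t t * PV_t) / P = 285.335449 / 103.527017 = 2.756145

Answer: Macaulay duration = 2.7561 years


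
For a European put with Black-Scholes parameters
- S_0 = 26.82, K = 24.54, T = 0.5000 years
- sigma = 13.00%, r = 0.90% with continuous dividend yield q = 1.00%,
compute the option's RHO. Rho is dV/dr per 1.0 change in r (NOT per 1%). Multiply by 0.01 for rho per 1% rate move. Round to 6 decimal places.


Answer: Rho = -2.199572

Derivation:
d1 = 1.0070118560; d2 = 0.9150879744
phi(d1) = 0.2402740884; exp(-qT) = 0.9950124792; exp(-rT) = 0.9955101098
N(-d2) = 0.1800727238
Rho = -K*T*exp(-rT)*N(-d2) = -24.5400 * 0.5000 * 0.9955101098 * 0.1800727238 = -2.199572


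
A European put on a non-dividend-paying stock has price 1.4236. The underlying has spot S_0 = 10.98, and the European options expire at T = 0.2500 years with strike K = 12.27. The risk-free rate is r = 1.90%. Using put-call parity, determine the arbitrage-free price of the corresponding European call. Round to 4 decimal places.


Put-call parity: C - P = S_0 * exp(-qT) - K * exp(-rT).
S_0 * exp(-qT) = 10.9800 * 1.00000000 = 10.98000000
K * exp(-rT) = 12.2700 * 0.99526126 = 12.21185570
C = P + S*exp(-qT) - K*exp(-rT)
C = 1.4236 + 10.98000000 - 12.21185570 = 0.1917

Answer: Call price = 0.1917


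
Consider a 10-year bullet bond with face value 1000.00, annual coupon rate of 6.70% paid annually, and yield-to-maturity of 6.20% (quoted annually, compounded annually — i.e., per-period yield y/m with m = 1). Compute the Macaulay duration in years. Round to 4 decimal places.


Answer: Macaulay duration = 7.6466 years

Derivation:
Coupon per period c = face * coupon_rate / m = 67.000000
Periods per year m = 1; per-period yield y/m = 0.062000
Number of cashflows N = 10
Cashflows (t years, CF_t, discount factor 1/(1+y/m)^(m*t), PV):
  t = 1.0000: CF_t = 67.000000, DF = 0.941620, PV = 63.088512
  t = 2.0000: CF_t = 67.000000, DF = 0.886647, PV = 59.405379
  t = 3.0000: CF_t = 67.000000, DF = 0.834885, PV = 55.937268
  t = 4.0000: CF_t = 67.000000, DF = 0.786144, PV = 52.671627
  t = 5.0000: CF_t = 67.000000, DF = 0.740248, PV = 49.596636
  t = 6.0000: CF_t = 67.000000, DF = 0.697032, PV = 46.701164
  t = 7.0000: CF_t = 67.000000, DF = 0.656339, PV = 43.974730
  t = 8.0000: CF_t = 67.000000, DF = 0.618022, PV = 41.407467
  t = 9.0000: CF_t = 67.000000, DF = 0.581942, PV = 38.990082
  t = 10.0000: CF_t = 1067.000000, DF = 0.547968, PV = 584.681365
Price P = sum_t PV_t = 1036.454231
Macaulay numerator sum_t t * PV_t:
  t * PV_t at t = 1.0000: 63.088512
  t * PV_t at t = 2.0000: 118.810758
  t * PV_t at t = 3.0000: 167.811804
  t * PV_t at t = 4.0000: 210.686509
  t * PV_t at t = 5.0000: 247.983179
  t * PV_t at t = 6.0000: 280.206982
  t * PV_t at t = 7.0000: 307.823113
  t * PV_t at t = 8.0000: 331.259739
  t * PV_t at t = 9.0000: 350.910741
  t * PV_t at t = 10.0000: 5846.813647
Macaulay duration D = (sum_t t * PV_t) / P = 7925.394984 / 1036.454231 = 7.646643


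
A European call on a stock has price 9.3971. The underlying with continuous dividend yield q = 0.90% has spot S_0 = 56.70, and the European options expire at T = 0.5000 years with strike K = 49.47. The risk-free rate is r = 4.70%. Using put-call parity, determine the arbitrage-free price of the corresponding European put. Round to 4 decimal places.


Put-call parity: C - P = S_0 * exp(-qT) - K * exp(-rT).
S_0 * exp(-qT) = 56.7000 * 0.99551011 = 56.44542323
K * exp(-rT) = 49.4700 * 0.97677397 = 48.32100853
P = C - S*exp(-qT) + K*exp(-rT)
P = 9.3971 - 56.44542323 + 48.32100853 = 1.2727

Answer: Put price = 1.2727


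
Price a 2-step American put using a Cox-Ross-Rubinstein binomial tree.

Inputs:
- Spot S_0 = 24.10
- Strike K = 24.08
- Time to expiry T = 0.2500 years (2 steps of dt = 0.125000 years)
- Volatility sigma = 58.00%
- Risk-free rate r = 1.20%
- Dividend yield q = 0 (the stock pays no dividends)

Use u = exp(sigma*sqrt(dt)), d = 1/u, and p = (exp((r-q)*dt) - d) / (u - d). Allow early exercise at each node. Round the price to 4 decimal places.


Answer: Price = V(0,0) = 2.4315

Derivation:
dt = T/N = 0.125000
u = exp(sigma*sqrt(dt)) = 1.227600; d = 1/u = 0.814598
p = (exp((r-q)*dt) - d) / (u - d) = 0.452548
Discount per step: exp(-r*dt) = 0.998501
Stock lattice S(k, i) with i counting down-moves:
  k=0: S(0,0) = 24.1000
  k=1: S(1,0) = 29.5852; S(1,1) = 19.6318
  k=2: S(2,0) = 36.3187; S(2,1) = 24.1000; S(2,2) = 15.9920
Terminal payoffs V(N, i) = max(K - S_T, 0):
  V(2,0) = 0.000000; V(2,1) = 0.000000; V(2,2) = 8.087979
Backward induction: V(k, i) = exp(-r*dt) * [p * V(k+1, i) + (1-p) * V(k+1, i+1)]; then take max(V_cont, immediate exercise) for American.
  V(1,0) = exp(-r*dt) * [p*0.000000 + (1-p)*0.000000] = 0.000000; exercise = 0.000000; V(1,0) = max -> 0.000000
  V(1,1) = exp(-r*dt) * [p*0.000000 + (1-p)*8.087979] = 4.421141; exercise = 4.448197; V(1,1) = max -> 4.448197
  V(0,0) = exp(-r*dt) * [p*0.000000 + (1-p)*4.448197] = 2.431523; exercise = 0.000000; V(0,0) = max -> 2.431523


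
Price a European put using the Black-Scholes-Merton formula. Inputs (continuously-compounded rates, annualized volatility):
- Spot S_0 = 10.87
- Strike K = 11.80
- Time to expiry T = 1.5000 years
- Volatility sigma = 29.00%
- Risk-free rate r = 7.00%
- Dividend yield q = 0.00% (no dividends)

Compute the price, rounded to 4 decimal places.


Answer: Price = 1.3948

Derivation:
d1 = (ln(S/K) + (r - q + 0.5*sigma^2) * T) / (sigma * sqrt(T)) = 0.24208327
d2 = d1 - sigma * sqrt(T) = -0.11309275
exp(-rT) = 0.90032452; exp(-qT) = 1.00000000
P = K * exp(-rT) * N(-d2) - S_0 * exp(-qT) * N(-d1)
N(-d1) = 0.40435782; N(-d2) = 0.54502149
P = 11.8000 * 0.90032452 * 0.54502149 - 10.8700 * 1.00000000 * 0.40435782 = 1.3948


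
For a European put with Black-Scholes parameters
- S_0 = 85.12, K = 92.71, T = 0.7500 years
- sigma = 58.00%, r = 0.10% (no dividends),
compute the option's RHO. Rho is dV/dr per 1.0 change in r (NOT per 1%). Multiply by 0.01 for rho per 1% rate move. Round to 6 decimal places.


d1 = 0.0825923131; d2 = -0.4197024211
phi(d1) = 0.3975839078; exp(-qT) = 1.0000000000; exp(-rT) = 0.9992502812
N(-d2) = 0.6626485719
Rho = -K*T*exp(-rT)*N(-d2) = -92.7100 * 0.7500 * 0.9992502812 * 0.6626485719 = -46.041068

Answer: Rho = -46.041068


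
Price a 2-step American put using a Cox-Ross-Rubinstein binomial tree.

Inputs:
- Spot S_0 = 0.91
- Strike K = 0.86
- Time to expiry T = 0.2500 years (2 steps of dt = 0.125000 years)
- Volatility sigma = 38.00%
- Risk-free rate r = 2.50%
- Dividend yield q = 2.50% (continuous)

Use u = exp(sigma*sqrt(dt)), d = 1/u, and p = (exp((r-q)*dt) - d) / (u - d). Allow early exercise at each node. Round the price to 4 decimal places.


Answer: Price = V(0,0) = 0.0465

Derivation:
dt = T/N = 0.125000
u = exp(sigma*sqrt(dt)) = 1.143793; d = 1/u = 0.874284
p = (exp((r-q)*dt) - d) / (u - d) = 0.466463
Discount per step: exp(-r*dt) = 0.996880
Stock lattice S(k, i) with i counting down-moves:
  k=0: S(0,0) = 0.9100
  k=1: S(1,0) = 1.0409; S(1,1) = 0.7956
  k=2: S(2,0) = 1.1905; S(2,1) = 0.9100; S(2,2) = 0.6956
Terminal payoffs V(N, i) = max(K - S_T, 0):
  V(2,0) = 0.000000; V(2,1) = 0.000000; V(2,2) = 0.164421
Backward induction: V(k, i) = exp(-r*dt) * [p * V(k+1, i) + (1-p) * V(k+1, i+1)]; then take max(V_cont, immediate exercise) for American.
  V(1,0) = exp(-r*dt) * [p*0.000000 + (1-p)*0.000000] = 0.000000; exercise = 0.000000; V(1,0) = max -> 0.000000
  V(1,1) = exp(-r*dt) * [p*0.000000 + (1-p)*0.164421] = 0.087451; exercise = 0.064402; V(1,1) = max -> 0.087451
  V(0,0) = exp(-r*dt) * [p*0.000000 + (1-p)*0.087451] = 0.046513; exercise = 0.000000; V(0,0) = max -> 0.046513


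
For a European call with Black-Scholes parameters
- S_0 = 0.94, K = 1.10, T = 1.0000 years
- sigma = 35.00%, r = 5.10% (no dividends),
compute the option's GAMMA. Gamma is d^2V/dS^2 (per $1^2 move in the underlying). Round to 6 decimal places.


Answer: Gamma = 1.202638

Derivation:
d1 = -0.1283873815; d2 = -0.4783873815
phi(d1) = 0.3956678457; exp(-qT) = 1.0000000000; exp(-rT) = 0.9502786705
Gamma = exp(-qT) * phi(d1) / (S * sigma * sqrt(T)) = 1.0000000000 * 0.3956678457 / (0.9400 * 0.3500 * 1.0000000000) = 1.202638


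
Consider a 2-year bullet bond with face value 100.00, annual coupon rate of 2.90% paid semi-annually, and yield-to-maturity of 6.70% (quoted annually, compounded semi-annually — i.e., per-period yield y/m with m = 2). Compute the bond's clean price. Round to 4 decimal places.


Answer: Price = 92.9962

Derivation:
Coupon per period c = face * coupon_rate / m = 1.450000
Periods per year m = 2; per-period yield y/m = 0.033500
Number of cashflows N = 4
Cashflows (t years, CF_t, discount factor 1/(1+y/m)^(m*t), PV):
  t = 0.5000: CF_t = 1.450000, DF = 0.967586, PV = 1.403000
  t = 1.0000: CF_t = 1.450000, DF = 0.936222, PV = 1.357523
  t = 1.5000: CF_t = 1.450000, DF = 0.905876, PV = 1.313520
  t = 2.0000: CF_t = 101.450000, DF = 0.876512, PV = 88.922185
Price P = sum_t PV_t = 92.996227


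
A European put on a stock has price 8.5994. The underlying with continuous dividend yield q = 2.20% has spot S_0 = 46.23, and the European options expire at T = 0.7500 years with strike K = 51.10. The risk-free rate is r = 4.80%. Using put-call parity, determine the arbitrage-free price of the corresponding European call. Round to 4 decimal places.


Put-call parity: C - P = S_0 * exp(-qT) - K * exp(-rT).
S_0 * exp(-qT) = 46.2300 * 0.98363538 = 45.47346359
K * exp(-rT) = 51.1000 * 0.96464029 = 49.29311900
C = P + S*exp(-qT) - K*exp(-rT)
C = 8.5994 + 45.47346359 - 49.29311900 = 4.7797

Answer: Call price = 4.7797


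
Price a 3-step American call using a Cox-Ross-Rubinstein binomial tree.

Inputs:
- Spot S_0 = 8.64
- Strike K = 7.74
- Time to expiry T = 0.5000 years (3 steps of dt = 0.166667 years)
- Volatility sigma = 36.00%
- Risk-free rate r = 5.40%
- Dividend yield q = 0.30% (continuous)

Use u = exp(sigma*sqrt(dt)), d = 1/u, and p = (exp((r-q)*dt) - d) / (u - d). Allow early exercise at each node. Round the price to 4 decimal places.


dt = T/N = 0.166667
u = exp(sigma*sqrt(dt)) = 1.158319; d = 1/u = 0.863320
p = (exp((r-q)*dt) - d) / (u - d) = 0.492260
Discount per step: exp(-r*dt) = 0.991040
Stock lattice S(k, i) with i counting down-moves:
  k=0: S(0,0) = 8.6400
  k=1: S(1,0) = 10.0079; S(1,1) = 7.4591
  k=2: S(2,0) = 11.5923; S(2,1) = 8.6400; S(2,2) = 6.4396
  k=3: S(3,0) = 13.4276; S(3,1) = 10.0079; S(3,2) = 7.4591; S(3,3) = 5.5594
Terminal payoffs V(N, i) = max(S_T - K, 0):
  V(3,0) = 5.687579; V(3,1) = 2.267872; V(3,2) = 0.000000; V(3,3) = 0.000000
Backward induction: V(k, i) = exp(-r*dt) * [p * V(k+1, i) + (1-p) * V(k+1, i+1)]; then take max(V_cont, immediate exercise) for American.
  V(2,0) = exp(-r*dt) * [p*5.687579 + (1-p)*2.267872] = 3.915856; exercise = 3.852303; V(2,0) = max -> 3.915856
  V(2,1) = exp(-r*dt) * [p*2.267872 + (1-p)*0.000000] = 1.106381; exercise = 0.900000; V(2,1) = max -> 1.106381
  V(2,2) = exp(-r*dt) * [p*0.000000 + (1-p)*0.000000] = 0.000000; exercise = 0.000000; V(2,2) = max -> 0.000000
  V(1,0) = exp(-r*dt) * [p*3.915856 + (1-p)*1.106381] = 2.467070; exercise = 2.267872; V(1,0) = max -> 2.467070
  V(1,1) = exp(-r*dt) * [p*1.106381 + (1-p)*0.000000] = 0.539748; exercise = 0.000000; V(1,1) = max -> 0.539748
  V(0,0) = exp(-r*dt) * [p*2.467070 + (1-p)*0.539748] = 1.475155; exercise = 0.900000; V(0,0) = max -> 1.475155

Answer: Price = V(0,0) = 1.4752


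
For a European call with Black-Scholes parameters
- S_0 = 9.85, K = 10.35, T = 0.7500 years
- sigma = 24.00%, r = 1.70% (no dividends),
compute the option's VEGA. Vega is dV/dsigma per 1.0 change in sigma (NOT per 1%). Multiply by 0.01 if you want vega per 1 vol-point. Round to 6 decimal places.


d1 = -0.0729629507; d2 = -0.2808090476
phi(d1) = 0.3978817894; exp(-qT) = 1.0000000000; exp(-rT) = 0.9873309369
Vega = S * exp(-qT) * phi(d1) * sqrt(T) = 9.8500 * 1.0000000000 * 0.3978817894 * 0.8660254038 = 3.394071

Answer: Vega = 3.394071


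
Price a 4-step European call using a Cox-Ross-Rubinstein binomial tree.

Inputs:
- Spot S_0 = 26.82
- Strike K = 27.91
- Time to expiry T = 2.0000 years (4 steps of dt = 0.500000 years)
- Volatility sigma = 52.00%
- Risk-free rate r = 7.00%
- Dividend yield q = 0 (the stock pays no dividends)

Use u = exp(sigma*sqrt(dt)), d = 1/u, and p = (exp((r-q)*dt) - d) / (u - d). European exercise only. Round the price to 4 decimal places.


dt = T/N = 0.500000
u = exp(sigma*sqrt(dt)) = 1.444402; d = 1/u = 0.692328
p = (exp((r-q)*dt) - d) / (u - d) = 0.456460
Discount per step: exp(-r*dt) = 0.965605
Stock lattice S(k, i) with i counting down-moves:
  k=0: S(0,0) = 26.8200
  k=1: S(1,0) = 38.7389; S(1,1) = 18.5682
  k=2: S(2,0) = 55.9545; S(2,1) = 26.8200; S(2,2) = 12.8553
  k=3: S(3,0) = 80.8208; S(3,1) = 38.7389; S(3,2) = 18.5682; S(3,3) = 8.9001
  k=4: S(4,0) = 116.7378; S(4,1) = 55.9545; S(4,2) = 26.8200; S(4,3) = 12.8553; S(4,4) = 6.1618
Terminal payoffs V(N, i) = max(S_T - K, 0):
  V(4,0) = 88.827752; V(4,1) = 28.044504; V(4,2) = 0.000000; V(4,3) = 0.000000; V(4,4) = 0.000000
Backward induction: V(k, i) = exp(-r*dt) * [p * V(k+1, i) + (1-p) * V(k+1, i+1)].
  V(3,0) = exp(-r*dt) * [p*88.827752 + (1-p)*28.044504] = 53.870761
  V(3,1) = exp(-r*dt) * [p*28.044504 + (1-p)*0.000000] = 12.360901
  V(3,2) = exp(-r*dt) * [p*0.000000 + (1-p)*0.000000] = 0.000000
  V(3,3) = exp(-r*dt) * [p*0.000000 + (1-p)*0.000000] = 0.000000
  V(2,0) = exp(-r*dt) * [p*53.870761 + (1-p)*12.360901] = 30.231647
  V(2,1) = exp(-r*dt) * [p*12.360901 + (1-p)*0.000000] = 5.448193
  V(2,2) = exp(-r*dt) * [p*0.000000 + (1-p)*0.000000] = 0.000000
  V(1,0) = exp(-r*dt) * [p*30.231647 + (1-p)*5.448193] = 16.184364
  V(1,1) = exp(-r*dt) * [p*5.448193 + (1-p)*0.000000] = 2.401347
  V(0,0) = exp(-r*dt) * [p*16.184364 + (1-p)*2.401347] = 8.393759

Answer: Price = V(0,0) = 8.3938


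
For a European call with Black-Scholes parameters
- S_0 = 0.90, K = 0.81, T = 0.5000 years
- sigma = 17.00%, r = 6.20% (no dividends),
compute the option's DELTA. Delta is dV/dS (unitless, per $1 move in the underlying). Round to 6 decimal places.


Answer: Delta = 0.883854

Derivation:
d1 = 1.1944740212; d2 = 1.0742658684
phi(d1) = 0.1954750309; exp(-qT) = 1.0000000000; exp(-rT) = 0.9694755731
N(d1) = 0.8838537015
Delta = exp(-qT) * N(d1) = 1.0000000000 * 0.8838537015 = 0.883854


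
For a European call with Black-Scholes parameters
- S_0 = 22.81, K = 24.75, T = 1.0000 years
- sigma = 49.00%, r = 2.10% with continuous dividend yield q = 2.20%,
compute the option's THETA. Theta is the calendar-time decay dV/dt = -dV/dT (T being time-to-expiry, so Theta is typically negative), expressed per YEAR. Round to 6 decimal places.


d1 = 0.0763745863; d2 = -0.4136254137
phi(d1) = 0.3977804449; exp(-qT) = 0.9782402351; exp(-rT) = 0.9792189646
Theta = -S*exp(-qT)*phi(d1)*sigma/(2*sqrt(T)) - r*K*exp(-rT)*N(d2) + q*S*exp(-qT)*N(d1)
N(d1) = 0.5304394561; N(d2) = 0.3395742292; sqrt(T) = 1.0000000000
Term 1 = -22.8100 * 0.9782402351 * 0.3977804449 * 0.4900 / (2 * 1.0000000000) = -2.1746046894
Term 2 = -0.0210 * 24.7500 * 0.9792189646 * 0.3395742292 = -0.1728259837
Term 3 = 0.0220 * 22.8100 * 0.9782402351 * 0.5304394561 = 0.2603930021
Theta = -2.1746046894 + (-0.1728259837) + (0.2603930021) = -2.087038

Answer: Theta = -2.087038


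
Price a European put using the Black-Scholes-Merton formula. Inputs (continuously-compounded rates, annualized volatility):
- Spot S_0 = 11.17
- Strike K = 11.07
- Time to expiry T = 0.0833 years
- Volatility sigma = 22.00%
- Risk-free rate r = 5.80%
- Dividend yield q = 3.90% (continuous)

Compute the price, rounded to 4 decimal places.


d1 = (ln(S/K) + (r - q + 0.5*sigma^2) * T) / (sigma * sqrt(T)) = 0.19830321
d2 = d1 - sigma * sqrt(T) = 0.13480739
exp(-rT) = 0.99518025; exp(-qT) = 0.99675657
P = K * exp(-rT) * N(-d2) - S_0 * exp(-qT) * N(-d1)
N(-d1) = 0.42140392; N(-d2) = 0.44638208
P = 11.0700 * 0.99518025 * 0.44638208 - 11.1700 * 0.99675657 * 0.42140392 = 0.2258

Answer: Price = 0.2258


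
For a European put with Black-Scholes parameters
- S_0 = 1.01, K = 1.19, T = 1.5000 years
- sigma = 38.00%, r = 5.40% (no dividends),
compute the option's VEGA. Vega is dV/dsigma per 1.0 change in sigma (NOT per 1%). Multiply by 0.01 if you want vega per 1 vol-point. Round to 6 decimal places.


d1 = 0.0543550878; d2 = -0.4110479633
phi(d1) = 0.3983533829; exp(-qT) = 1.0000000000; exp(-rT) = 0.9221936914
Vega = S * exp(-qT) * phi(d1) * sqrt(T) = 1.0100 * 1.0000000000 * 0.3983533829 * 1.2247448714 = 0.492760

Answer: Vega = 0.492760


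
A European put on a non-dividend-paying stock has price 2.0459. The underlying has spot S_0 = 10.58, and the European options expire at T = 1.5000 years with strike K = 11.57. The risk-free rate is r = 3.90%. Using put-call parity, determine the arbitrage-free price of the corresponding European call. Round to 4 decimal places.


Answer: Call price = 1.7133

Derivation:
Put-call parity: C - P = S_0 * exp(-qT) - K * exp(-rT).
S_0 * exp(-qT) = 10.5800 * 1.00000000 = 10.58000000
K * exp(-rT) = 11.5700 * 0.94317824 = 10.91257224
C = P + S*exp(-qT) - K*exp(-rT)
C = 2.0459 + 10.58000000 - 10.91257224 = 1.7133


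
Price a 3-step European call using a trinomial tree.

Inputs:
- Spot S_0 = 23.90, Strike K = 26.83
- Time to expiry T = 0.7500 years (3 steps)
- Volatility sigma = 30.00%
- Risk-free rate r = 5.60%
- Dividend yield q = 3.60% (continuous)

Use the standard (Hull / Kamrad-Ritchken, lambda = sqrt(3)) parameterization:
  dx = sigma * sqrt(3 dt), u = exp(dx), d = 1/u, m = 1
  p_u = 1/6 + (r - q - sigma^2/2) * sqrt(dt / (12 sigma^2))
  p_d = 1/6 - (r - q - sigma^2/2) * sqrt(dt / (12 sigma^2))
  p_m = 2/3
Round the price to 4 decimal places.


Answer: Price = V(0,0) = 1.5758

Derivation:
dt = T/N = 0.250000; dx = sigma*sqrt(3*dt) = 0.259808
u = exp(dx) = 1.296681; d = 1/u = 0.771200
p_u = 0.154639, p_m = 0.666667, p_d = 0.178695
Discount per step: exp(-r*dt) = 0.986098
Stock lattice S(k, j) with j the centered position index:
  k=0: S(0,+0) = 23.9000
  k=1: S(1,-1) = 18.4317; S(1,+0) = 23.9000; S(1,+1) = 30.9907
  k=2: S(2,-2) = 14.2145; S(2,-1) = 18.4317; S(2,+0) = 23.9000; S(2,+1) = 30.9907; S(2,+2) = 40.1850
  k=3: S(3,-3) = 10.9622; S(3,-2) = 14.2145; S(3,-1) = 18.4317; S(3,+0) = 23.9000; S(3,+1) = 30.9907; S(3,+2) = 40.1850; S(3,+3) = 52.1071
Terminal payoffs V(N, j) = max(S_T - K, 0):
  V(3,-3) = 0.000000; V(3,-2) = 0.000000; V(3,-1) = 0.000000; V(3,+0) = 0.000000; V(3,+1) = 4.160667; V(3,+2) = 13.354996; V(3,+3) = 25.277106
Backward induction: V(k, j) = exp(-r*dt) * [p_u * V(k+1, j+1) + p_m * V(k+1, j) + p_d * V(k+1, j-1)]
  V(2,-2) = exp(-r*dt) * [p_u*0.000000 + p_m*0.000000 + p_d*0.000000] = 0.000000
  V(2,-1) = exp(-r*dt) * [p_u*0.000000 + p_m*0.000000 + p_d*0.000000] = 0.000000
  V(2,+0) = exp(-r*dt) * [p_u*4.160667 + p_m*0.000000 + p_d*0.000000] = 0.634455
  V(2,+1) = exp(-r*dt) * [p_u*13.354996 + p_m*4.160667 + p_d*0.000000] = 4.771701
  V(2,+2) = exp(-r*dt) * [p_u*25.277106 + p_m*13.354996 + p_d*4.160667] = 13.367178
  V(1,-1) = exp(-r*dt) * [p_u*0.634455 + p_m*0.000000 + p_d*0.000000] = 0.096747
  V(1,+0) = exp(-r*dt) * [p_u*4.771701 + p_m*0.634455 + p_d*0.000000] = 1.144720
  V(1,+1) = exp(-r*dt) * [p_u*13.367178 + p_m*4.771701 + p_d*0.634455] = 5.287049
  V(0,+0) = exp(-r*dt) * [p_u*5.287049 + p_m*1.144720 + p_d*0.096747] = 1.575800


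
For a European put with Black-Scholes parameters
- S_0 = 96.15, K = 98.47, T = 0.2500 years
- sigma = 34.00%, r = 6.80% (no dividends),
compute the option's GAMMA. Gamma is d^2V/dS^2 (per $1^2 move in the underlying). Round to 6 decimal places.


Answer: Gamma = 0.024382

Derivation:
d1 = 0.0447502281; d2 = -0.1252497719
phi(d1) = 0.3985430228; exp(-qT) = 1.0000000000; exp(-rT) = 0.9831436846
Gamma = exp(-qT) * phi(d1) / (S * sigma * sqrt(T)) = 1.0000000000 * 0.3985430228 / (96.1500 * 0.3400 * 0.5000000000) = 0.024382


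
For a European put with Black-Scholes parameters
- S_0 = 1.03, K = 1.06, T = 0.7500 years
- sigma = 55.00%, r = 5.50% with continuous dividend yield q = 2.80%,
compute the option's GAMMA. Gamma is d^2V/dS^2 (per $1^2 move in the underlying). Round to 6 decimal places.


Answer: Gamma = 0.777162

Derivation:
d1 = 0.2203953700; d2 = -0.2559186021
phi(d1) = 0.3893698590; exp(-qT) = 0.9792189646; exp(-rT) = 0.9595892027
Gamma = exp(-qT) * phi(d1) / (S * sigma * sqrt(T)) = 0.9792189646 * 0.3893698590 / (1.0300 * 0.5500 * 0.8660254038) = 0.777162


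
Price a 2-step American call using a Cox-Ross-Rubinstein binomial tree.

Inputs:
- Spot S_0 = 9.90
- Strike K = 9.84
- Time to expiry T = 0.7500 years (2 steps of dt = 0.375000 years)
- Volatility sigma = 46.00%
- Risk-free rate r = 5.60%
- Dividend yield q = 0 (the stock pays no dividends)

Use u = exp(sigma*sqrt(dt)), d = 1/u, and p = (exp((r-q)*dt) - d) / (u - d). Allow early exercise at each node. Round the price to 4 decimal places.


dt = T/N = 0.375000
u = exp(sigma*sqrt(dt)) = 1.325370; d = 1/u = 0.754507
p = (exp((r-q)*dt) - d) / (u - d) = 0.467215
Discount per step: exp(-r*dt) = 0.979219
Stock lattice S(k, i) with i counting down-moves:
  k=0: S(0,0) = 9.9000
  k=1: S(1,0) = 13.1212; S(1,1) = 7.4696
  k=2: S(2,0) = 17.3904; S(2,1) = 9.9000; S(2,2) = 5.6359
Terminal payoffs V(N, i) = max(S_T - K, 0):
  V(2,0) = 7.550384; V(2,1) = 0.060000; V(2,2) = 0.000000
Backward induction: V(k, i) = exp(-r*dt) * [p * V(k+1, i) + (1-p) * V(k+1, i+1)]; then take max(V_cont, immediate exercise) for American.
  V(1,0) = exp(-r*dt) * [p*7.550384 + (1-p)*0.060000] = 3.485644; exercise = 3.281158; V(1,0) = max -> 3.485644
  V(1,1) = exp(-r*dt) * [p*0.060000 + (1-p)*0.000000] = 0.027450; exercise = 0.000000; V(1,1) = max -> 0.027450
  V(0,0) = exp(-r*dt) * [p*3.485644 + (1-p)*0.027450] = 1.609022; exercise = 0.060000; V(0,0) = max -> 1.609022

Answer: Price = V(0,0) = 1.6090


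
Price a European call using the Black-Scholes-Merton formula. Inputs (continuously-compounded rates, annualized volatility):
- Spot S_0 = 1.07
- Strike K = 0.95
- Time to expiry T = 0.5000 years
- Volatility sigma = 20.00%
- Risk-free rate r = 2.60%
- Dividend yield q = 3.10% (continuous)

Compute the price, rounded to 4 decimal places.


d1 = (ln(S/K) + (r - q + 0.5*sigma^2) * T) / (sigma * sqrt(T)) = 0.89415026
d2 = d1 - sigma * sqrt(T) = 0.75272891
exp(-rT) = 0.98708414; exp(-qT) = 0.98461951
C = S_0 * exp(-qT) * N(d1) - K * exp(-rT) * N(d2)
N(d1) = 0.81437925; N(d2) = 0.77419358
C = 1.0700 * 0.98461951 * 0.81437925 - 0.9500 * 0.98708414 * 0.77419358 = 0.1320

Answer: Price = 0.1320


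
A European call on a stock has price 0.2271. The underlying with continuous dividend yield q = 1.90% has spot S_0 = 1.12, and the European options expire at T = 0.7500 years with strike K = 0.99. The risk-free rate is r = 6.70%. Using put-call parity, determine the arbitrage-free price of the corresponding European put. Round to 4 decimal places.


Put-call parity: C - P = S_0 * exp(-qT) - K * exp(-rT).
S_0 * exp(-qT) = 1.1200 * 0.98585105 = 1.10415318
K * exp(-rT) = 0.9900 * 0.95099165 = 0.94148173
P = C - S*exp(-qT) + K*exp(-rT)
P = 0.2271 - 1.10415318 + 0.94148173 = 0.0644

Answer: Put price = 0.0644


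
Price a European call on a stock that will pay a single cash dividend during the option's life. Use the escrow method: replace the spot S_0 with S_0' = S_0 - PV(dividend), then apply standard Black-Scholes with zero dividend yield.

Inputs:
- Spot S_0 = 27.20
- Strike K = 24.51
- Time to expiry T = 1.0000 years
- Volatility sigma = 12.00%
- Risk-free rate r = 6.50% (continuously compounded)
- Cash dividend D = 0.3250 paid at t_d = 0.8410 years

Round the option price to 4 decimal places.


Answer: Price = 4.0562

Derivation:
PV(D) = D * exp(-r * t_d) = 0.3250 * 0.94680227 = 0.30771074
S_0' = S_0 - PV(D) = 27.2000 - 0.30771074 = 26.89228926
d1 = (ln(S_0'/K) + (r + sigma^2/2)*T) / (sigma*sqrt(T)) = 1.37465336
d2 = d1 - sigma*sqrt(T) = 1.25465336
exp(-rT) = 0.93706746
N(d1) = 0.91538053; N(d2) = 0.89519769
C = S_0' * N(d1) - K * exp(-rT) * N(d2) = 26.89228926 * 0.91538053 - 24.5100 * 0.93706746 * 0.89519769 = 4.0562


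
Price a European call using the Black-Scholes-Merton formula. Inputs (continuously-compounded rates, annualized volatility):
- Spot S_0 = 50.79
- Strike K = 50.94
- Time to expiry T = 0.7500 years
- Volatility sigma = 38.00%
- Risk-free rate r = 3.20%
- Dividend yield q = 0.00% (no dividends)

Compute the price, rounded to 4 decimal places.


Answer: Price = 7.1113

Derivation:
d1 = (ln(S/K) + (r - q + 0.5*sigma^2) * T) / (sigma * sqrt(T)) = 0.22851224
d2 = d1 - sigma * sqrt(T) = -0.10057741
exp(-rT) = 0.97628571; exp(-qT) = 1.00000000
C = S_0 * exp(-qT) * N(d1) - K * exp(-rT) * N(d2)
N(d1) = 0.59037598; N(d2) = 0.45994297
C = 50.7900 * 1.00000000 * 0.59037598 - 50.9400 * 0.97628571 * 0.45994297 = 7.1113


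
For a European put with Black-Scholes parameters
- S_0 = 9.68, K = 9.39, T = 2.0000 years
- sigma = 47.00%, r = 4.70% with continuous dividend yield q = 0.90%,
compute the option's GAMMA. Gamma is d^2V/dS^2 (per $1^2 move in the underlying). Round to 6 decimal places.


Answer: Gamma = 0.053944

Derivation:
d1 = 0.4924421131; d2 = -0.1722382612
phi(d1) = 0.3533881855; exp(-qT) = 0.9821610324; exp(-rT) = 0.9102827622
Gamma = exp(-qT) * phi(d1) / (S * sigma * sqrt(T)) = 0.9821610324 * 0.3533881855 / (9.6800 * 0.4700 * 1.4142135624) = 0.053944


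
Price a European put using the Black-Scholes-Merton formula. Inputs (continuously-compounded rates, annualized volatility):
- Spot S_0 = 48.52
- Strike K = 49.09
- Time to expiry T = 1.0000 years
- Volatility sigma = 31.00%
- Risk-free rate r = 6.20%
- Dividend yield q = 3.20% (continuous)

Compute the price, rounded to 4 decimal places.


Answer: Price = 5.3193

Derivation:
d1 = (ln(S/K) + (r - q + 0.5*sigma^2) * T) / (sigma * sqrt(T)) = 0.21409915
d2 = d1 - sigma * sqrt(T) = -0.09590085
exp(-rT) = 0.93988289; exp(-qT) = 0.96850658
P = K * exp(-rT) * N(-d2) - S_0 * exp(-qT) * N(-d1)
N(-d1) = 0.41523487; N(-d2) = 0.53820034
P = 49.0900 * 0.93988289 * 0.53820034 - 48.5200 * 0.96850658 * 0.41523487 = 5.3193


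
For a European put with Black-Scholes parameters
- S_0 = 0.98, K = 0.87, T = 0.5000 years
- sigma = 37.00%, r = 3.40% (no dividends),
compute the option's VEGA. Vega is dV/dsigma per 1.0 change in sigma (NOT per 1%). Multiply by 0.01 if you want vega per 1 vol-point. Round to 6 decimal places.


Answer: Vega = 0.223683

Derivation:
d1 = 0.6508606794; d2 = 0.3892311704
phi(d1) = 0.3227916065; exp(-qT) = 1.0000000000; exp(-rT) = 0.9831436846
Vega = S * exp(-qT) * phi(d1) * sqrt(T) = 0.9800 * 1.0000000000 * 0.3227916065 * 0.7071067812 = 0.223683


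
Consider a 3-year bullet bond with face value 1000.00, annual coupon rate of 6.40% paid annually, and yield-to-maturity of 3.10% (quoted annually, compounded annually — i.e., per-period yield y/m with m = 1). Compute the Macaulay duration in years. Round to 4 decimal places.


Coupon per period c = face * coupon_rate / m = 64.000000
Periods per year m = 1; per-period yield y/m = 0.031000
Number of cashflows N = 3
Cashflows (t years, CF_t, discount factor 1/(1+y/m)^(m*t), PV):
  t = 1.0000: CF_t = 64.000000, DF = 0.969932, PV = 62.075655
  t = 2.0000: CF_t = 64.000000, DF = 0.940768, PV = 60.209170
  t = 3.0000: CF_t = 1064.000000, DF = 0.912481, PV = 970.880173
Price P = sum_t PV_t = 1093.164998
Macaulay numerator sum_t t * PV_t:
  t * PV_t at t = 1.0000: 62.075655
  t * PV_t at t = 2.0000: 120.418341
  t * PV_t at t = 3.0000: 2912.640519
Macaulay duration D = (sum_t t * PV_t) / P = 3095.134514 / 1093.164998 = 2.831352

Answer: Macaulay duration = 2.8314 years


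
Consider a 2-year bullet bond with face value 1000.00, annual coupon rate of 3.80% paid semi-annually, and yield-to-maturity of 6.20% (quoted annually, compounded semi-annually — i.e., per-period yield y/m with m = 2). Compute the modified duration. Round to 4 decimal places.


Answer: Modified duration = 1.8849

Derivation:
Coupon per period c = face * coupon_rate / m = 19.000000
Periods per year m = 2; per-period yield y/m = 0.031000
Number of cashflows N = 4
Cashflows (t years, CF_t, discount factor 1/(1+y/m)^(m*t), PV):
  t = 0.5000: CF_t = 19.000000, DF = 0.969932, PV = 18.428710
  t = 1.0000: CF_t = 19.000000, DF = 0.940768, PV = 17.874597
  t = 1.5000: CF_t = 19.000000, DF = 0.912481, PV = 17.337146
  t = 2.0000: CF_t = 1019.000000, DF = 0.885045, PV = 901.860826
Price P = sum_t PV_t = 955.501279
First compute Macaulay numerator sum_t t * PV_t:
  t * PV_t at t = 0.5000: 9.214355
  t * PV_t at t = 1.0000: 17.874597
  t * PV_t at t = 1.5000: 26.005719
  t * PV_t at t = 2.0000: 1803.721652
Macaulay duration D = 1856.816323 / 955.501279 = 1.943290
Modified duration = D / (1 + y/m) = 1.943290 / (1 + 0.031000) = 1.884860


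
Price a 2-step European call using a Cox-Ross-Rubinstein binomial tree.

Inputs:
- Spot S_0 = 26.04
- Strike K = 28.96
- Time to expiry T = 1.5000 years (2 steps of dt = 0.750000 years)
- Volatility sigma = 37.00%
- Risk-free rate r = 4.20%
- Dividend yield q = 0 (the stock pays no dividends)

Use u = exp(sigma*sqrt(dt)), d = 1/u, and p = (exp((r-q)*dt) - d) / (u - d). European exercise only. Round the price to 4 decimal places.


dt = T/N = 0.750000
u = exp(sigma*sqrt(dt)) = 1.377719; d = 1/u = 0.725837
p = (exp((r-q)*dt) - d) / (u - d) = 0.469662
Discount per step: exp(-r*dt) = 0.968991
Stock lattice S(k, i) with i counting down-moves:
  k=0: S(0,0) = 26.0400
  k=1: S(1,0) = 35.8758; S(1,1) = 18.9008
  k=2: S(2,0) = 49.4268; S(2,1) = 26.0400; S(2,2) = 13.7189
Terminal payoffs V(N, i) = max(S_T - K, 0):
  V(2,0) = 20.466792; V(2,1) = 0.000000; V(2,2) = 0.000000
Backward induction: V(k, i) = exp(-r*dt) * [p * V(k+1, i) + (1-p) * V(k+1, i+1)].
  V(1,0) = exp(-r*dt) * [p*20.466792 + (1-p)*0.000000] = 9.314398
  V(1,1) = exp(-r*dt) * [p*0.000000 + (1-p)*0.000000] = 0.000000
  V(0,0) = exp(-r*dt) * [p*9.314398 + (1-p)*0.000000] = 4.238965

Answer: Price = V(0,0) = 4.2390
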